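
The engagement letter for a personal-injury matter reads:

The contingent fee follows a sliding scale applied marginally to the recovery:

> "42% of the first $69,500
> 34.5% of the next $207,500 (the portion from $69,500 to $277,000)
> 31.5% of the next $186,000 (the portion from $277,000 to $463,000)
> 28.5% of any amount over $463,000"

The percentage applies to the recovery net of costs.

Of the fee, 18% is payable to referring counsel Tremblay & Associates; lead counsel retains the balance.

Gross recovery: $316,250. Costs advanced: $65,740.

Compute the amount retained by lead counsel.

Fee base (net of costs): $316,250 − $65,740 = $250,510
First $69,500 at 42% = $29,190.00
Remaining $181,010 at 34.5% = $62,448.45
Fee: $29,190.00 + $62,448.45 = $91,638.45
Referral share: 18% of $91,638.45 = $16,494.92; lead counsel retains $91,638.45 − $16,494.92 = $75,143.53.

$75,143.53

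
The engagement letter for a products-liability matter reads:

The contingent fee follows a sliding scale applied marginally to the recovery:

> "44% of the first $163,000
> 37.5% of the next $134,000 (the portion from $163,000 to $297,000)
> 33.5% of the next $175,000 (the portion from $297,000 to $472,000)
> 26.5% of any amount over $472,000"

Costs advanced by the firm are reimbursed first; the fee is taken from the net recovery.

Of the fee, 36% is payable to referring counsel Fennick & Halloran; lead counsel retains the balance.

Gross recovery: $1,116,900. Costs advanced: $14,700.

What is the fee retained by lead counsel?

$222,462.72

Fee base (net of costs): $1,116,900 − $14,700 = $1,102,200
First $163,000 at 44% = $71,720.00
Next $134,000 at 37.5% = $50,250.00
Next $175,000 at 33.5% = $58,625.00
Remaining $630,200 at 26.5% = $167,003.00
Fee: $71,720.00 + $50,250.00 + $58,625.00 + $167,003.00 = $347,598.00
Referral share: 36% of $347,598.00 = $125,135.28; lead counsel retains $347,598.00 − $125,135.28 = $222,462.72.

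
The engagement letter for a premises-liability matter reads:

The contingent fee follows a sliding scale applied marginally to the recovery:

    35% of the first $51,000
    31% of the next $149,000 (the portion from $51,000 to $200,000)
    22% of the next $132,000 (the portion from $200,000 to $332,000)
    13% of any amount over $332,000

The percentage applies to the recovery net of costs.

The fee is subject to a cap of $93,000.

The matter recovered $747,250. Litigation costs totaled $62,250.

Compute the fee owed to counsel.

$93,000.00

Fee base (net of costs): $747,250 − $62,250 = $685,000
First $51,000 at 35% = $17,850.00
Next $149,000 at 31% = $46,190.00
Next $132,000 at 22% = $29,040.00
Remaining $353,000 at 13% = $45,890.00
Fee: $17,850.00 + $46,190.00 + $29,040.00 + $45,890.00 = $138,970.00
$138,970.00 exceeds the $93,000 cap, so the fee is capped at $93,000.00.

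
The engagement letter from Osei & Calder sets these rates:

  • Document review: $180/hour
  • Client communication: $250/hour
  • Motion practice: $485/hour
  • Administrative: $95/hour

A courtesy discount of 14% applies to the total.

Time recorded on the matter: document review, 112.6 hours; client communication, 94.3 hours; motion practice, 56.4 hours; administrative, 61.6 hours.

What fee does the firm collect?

Document review: 112.6 × $180 = $20,268.00
Client communication: 94.3 × $250 = $23,575.00
Motion practice: 56.4 × $485 = $27,354.00
Administrative: 61.6 × $95 = $5,852.00
Subtotal: $77,049.00
Less 14% discount: −$10,786.86
Total: $77,049.00 − $10,786.86 = $66,262.14

$66,262.14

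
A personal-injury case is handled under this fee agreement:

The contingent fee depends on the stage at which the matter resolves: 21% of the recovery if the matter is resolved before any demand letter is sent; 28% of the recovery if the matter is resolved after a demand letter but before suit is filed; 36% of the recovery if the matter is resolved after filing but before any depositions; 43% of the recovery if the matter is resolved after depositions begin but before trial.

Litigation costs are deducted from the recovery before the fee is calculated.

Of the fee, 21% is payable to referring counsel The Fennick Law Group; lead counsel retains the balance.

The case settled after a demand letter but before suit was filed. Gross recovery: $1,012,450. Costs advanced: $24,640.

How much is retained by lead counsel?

Fee base (net of costs): $1,012,450 − $24,640 = $987,810
The matter settled after a demand letter but before suit was filed, so the 28% rate applies.
$987,810 × 28% = $276,586.80
Referral share: 21% of $276,586.80 = $58,083.23; lead counsel retains $276,586.80 − $58,083.23 = $218,503.57.

$218,503.57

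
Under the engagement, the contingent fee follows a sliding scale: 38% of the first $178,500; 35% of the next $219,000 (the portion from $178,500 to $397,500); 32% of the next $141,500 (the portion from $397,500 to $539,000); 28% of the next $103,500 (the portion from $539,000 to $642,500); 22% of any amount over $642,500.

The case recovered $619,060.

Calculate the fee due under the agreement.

$212,176.80

First $178,500 at 38% = $67,830.00
Next $219,000 at 35% = $76,650.00
Next $141,500 at 32% = $45,280.00
Remaining $80,060 at 28% = $22,416.80
Fee: $67,830.00 + $76,650.00 + $45,280.00 + $22,416.80 = $212,176.80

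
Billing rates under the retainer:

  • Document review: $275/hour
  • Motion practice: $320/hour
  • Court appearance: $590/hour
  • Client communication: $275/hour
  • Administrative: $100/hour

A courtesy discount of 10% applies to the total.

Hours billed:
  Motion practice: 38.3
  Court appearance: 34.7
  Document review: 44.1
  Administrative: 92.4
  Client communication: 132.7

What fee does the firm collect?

$81,530.10

Document review: 44.1 × $275 = $12,127.50
Motion practice: 38.3 × $320 = $12,256.00
Court appearance: 34.7 × $590 = $20,473.00
Client communication: 132.7 × $275 = $36,492.50
Administrative: 92.4 × $100 = $9,240.00
Subtotal: $90,589.00
Less 10% discount: −$9,058.90
Total: $90,589.00 − $9,058.90 = $81,530.10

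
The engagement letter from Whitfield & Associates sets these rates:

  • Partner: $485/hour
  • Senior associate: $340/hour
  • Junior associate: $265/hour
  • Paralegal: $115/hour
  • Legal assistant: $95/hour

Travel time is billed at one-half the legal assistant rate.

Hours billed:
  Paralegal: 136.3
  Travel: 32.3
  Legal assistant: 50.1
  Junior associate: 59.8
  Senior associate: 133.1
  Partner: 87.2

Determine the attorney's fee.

$125,361.25

Partner: 87.2 × $485 = $42,292.00
Senior associate: 133.1 × $340 = $45,254.00
Junior associate: 59.8 × $265 = $15,847.00
Paralegal: 136.3 × $115 = $15,674.50
Legal assistant: 50.1 × $95 = $4,759.50
Subtotal: $42,292.00 + $45,254.00 + $15,847.00 + $15,674.50 + $4,759.50 = $123,827.00
Travel: 32.3 × ($95 ÷ 2) = 32.3 × $47.50 = $1,534.25
Total: $123,827.00 + $1,534.25 = $125,361.25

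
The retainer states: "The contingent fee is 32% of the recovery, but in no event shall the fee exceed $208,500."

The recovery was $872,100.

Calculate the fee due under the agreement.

$208,500.00

32% of $872,100 = $279,072.00
That exceeds the $208,500 cap, so the fee is capped at $208,500.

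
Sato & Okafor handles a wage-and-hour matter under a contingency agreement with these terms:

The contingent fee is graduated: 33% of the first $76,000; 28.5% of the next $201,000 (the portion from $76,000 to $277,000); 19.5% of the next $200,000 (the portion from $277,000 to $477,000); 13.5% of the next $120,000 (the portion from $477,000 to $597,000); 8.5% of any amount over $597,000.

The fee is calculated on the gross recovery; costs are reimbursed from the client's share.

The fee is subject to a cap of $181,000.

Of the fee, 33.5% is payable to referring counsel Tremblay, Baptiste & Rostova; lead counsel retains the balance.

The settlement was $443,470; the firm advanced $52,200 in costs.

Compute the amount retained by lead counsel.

Fee base is the gross recovery, $443,470; costs are reimbursed separately.
First $76,000 at 33% = $25,080.00
Next $201,000 at 28.5% = $57,285.00
Remaining $166,470 at 19.5% = $32,461.65
Fee: $25,080.00 + $57,285.00 + $32,461.65 = $114,826.65
$114,826.65 is under the $181,000 cap.
Referral share: 33.5% of $114,826.65 = $38,466.93; lead counsel retains $114,826.65 − $38,466.93 = $76,359.72.

$76,359.72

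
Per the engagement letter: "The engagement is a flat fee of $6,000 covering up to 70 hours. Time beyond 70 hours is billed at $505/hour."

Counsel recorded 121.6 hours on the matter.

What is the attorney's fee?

$32,058.00

Flat fee: $6,000.00
Excess hours: 121.6 − 70 = 51.6
Overrun: 51.6 × $505 = $26,058.00
Total: $6,000.00 + $26,058.00 = $32,058.00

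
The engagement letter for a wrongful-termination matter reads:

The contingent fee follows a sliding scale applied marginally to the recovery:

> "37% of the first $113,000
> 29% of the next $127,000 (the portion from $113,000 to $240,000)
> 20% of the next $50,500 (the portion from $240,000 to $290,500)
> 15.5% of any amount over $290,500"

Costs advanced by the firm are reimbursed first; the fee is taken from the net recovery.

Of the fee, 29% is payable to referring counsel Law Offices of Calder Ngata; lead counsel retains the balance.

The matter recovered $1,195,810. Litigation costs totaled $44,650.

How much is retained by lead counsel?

Fee base (net of costs): $1,195,810 − $44,650 = $1,151,160
First $113,000 at 37% = $41,810.00
Next $127,000 at 29% = $36,830.00
Next $50,500 at 20% = $10,100.00
Remaining $860,660 at 15.5% = $133,402.30
Fee: $41,810.00 + $36,830.00 + $10,100.00 + $133,402.30 = $222,142.30
Referral share: 29% of $222,142.30 = $64,421.27; lead counsel retains $222,142.30 − $64,421.27 = $157,721.03.

$157,721.03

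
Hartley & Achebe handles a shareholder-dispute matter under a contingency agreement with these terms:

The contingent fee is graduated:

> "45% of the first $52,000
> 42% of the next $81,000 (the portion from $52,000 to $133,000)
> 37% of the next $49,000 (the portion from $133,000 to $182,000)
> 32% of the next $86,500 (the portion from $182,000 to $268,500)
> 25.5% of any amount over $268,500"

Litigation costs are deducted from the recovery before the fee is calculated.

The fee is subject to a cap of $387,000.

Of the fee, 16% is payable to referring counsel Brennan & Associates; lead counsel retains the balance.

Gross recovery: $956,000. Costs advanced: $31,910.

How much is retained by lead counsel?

Fee base (net of costs): $956,000 − $31,910 = $924,090
First $52,000 at 45% = $23,400.00
Next $81,000 at 42% = $34,020.00
Next $49,000 at 37% = $18,130.00
Next $86,500 at 32% = $27,680.00
Remaining $655,590 at 25.5% = $167,175.45
Fee: $23,400.00 + $34,020.00 + $18,130.00 + $27,680.00 + $167,175.45 = $270,405.45
$270,405.45 is under the $387,000 cap.
Referral share: 16% of $270,405.45 = $43,264.87; lead counsel retains $270,405.45 − $43,264.87 = $227,140.58.

$227,140.58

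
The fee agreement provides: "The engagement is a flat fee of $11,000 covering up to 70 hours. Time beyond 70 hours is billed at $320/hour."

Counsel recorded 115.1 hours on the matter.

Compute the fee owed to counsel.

Flat fee: $11,000.00
Excess hours: 115.1 − 70 = 45.1
Overrun: 45.1 × $320 = $14,432.00
Total: $11,000.00 + $14,432.00 = $25,432.00

$25,432.00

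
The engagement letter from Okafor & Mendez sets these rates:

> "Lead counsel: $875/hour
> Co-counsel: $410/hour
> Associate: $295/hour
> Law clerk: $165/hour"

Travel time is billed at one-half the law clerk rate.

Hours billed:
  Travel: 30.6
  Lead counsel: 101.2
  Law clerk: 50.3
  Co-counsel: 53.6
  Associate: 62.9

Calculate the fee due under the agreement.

$139,905.50

Lead counsel: 101.2 × $875 = $88,550.00
Co-counsel: 53.6 × $410 = $21,976.00
Associate: 62.9 × $295 = $18,555.50
Law clerk: 50.3 × $165 = $8,299.50
Subtotal: $88,550.00 + $21,976.00 + $18,555.50 + $8,299.50 = $137,381.00
Travel: 30.6 × ($165 ÷ 2) = 30.6 × $82.50 = $2,524.50
Total: $137,381.00 + $2,524.50 = $139,905.50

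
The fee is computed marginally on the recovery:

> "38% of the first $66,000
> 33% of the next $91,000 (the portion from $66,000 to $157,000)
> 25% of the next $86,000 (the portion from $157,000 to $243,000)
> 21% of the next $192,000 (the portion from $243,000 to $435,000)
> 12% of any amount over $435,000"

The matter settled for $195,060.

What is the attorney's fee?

First $66,000 at 38% = $25,080.00
Next $91,000 at 33% = $30,030.00
Remaining $38,060 at 25% = $9,515.00
Fee: $25,080.00 + $30,030.00 + $9,515.00 = $64,625.00

$64,625.00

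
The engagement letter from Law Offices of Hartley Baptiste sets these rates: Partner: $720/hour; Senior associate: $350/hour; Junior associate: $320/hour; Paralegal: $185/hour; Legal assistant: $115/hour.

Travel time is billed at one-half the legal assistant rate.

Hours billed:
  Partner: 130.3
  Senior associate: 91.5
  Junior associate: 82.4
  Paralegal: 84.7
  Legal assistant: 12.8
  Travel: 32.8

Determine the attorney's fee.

$171,236.50

Partner: 130.3 × $720 = $93,816.00
Senior associate: 91.5 × $350 = $32,025.00
Junior associate: 82.4 × $320 = $26,368.00
Paralegal: 84.7 × $185 = $15,669.50
Legal assistant: 12.8 × $115 = $1,472.00
Subtotal: $93,816.00 + $32,025.00 + $26,368.00 + $15,669.50 + $1,472.00 = $169,350.50
Travel: 32.8 × ($115 ÷ 2) = 32.8 × $57.50 = $1,886.00
Total: $169,350.50 + $1,886.00 = $171,236.50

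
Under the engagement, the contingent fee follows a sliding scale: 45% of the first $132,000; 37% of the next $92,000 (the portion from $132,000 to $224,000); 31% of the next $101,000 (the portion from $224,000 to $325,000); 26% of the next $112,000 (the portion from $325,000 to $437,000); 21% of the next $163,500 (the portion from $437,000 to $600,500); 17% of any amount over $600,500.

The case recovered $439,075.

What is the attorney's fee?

$154,305.75

First $132,000 at 45% = $59,400.00
Next $92,000 at 37% = $34,040.00
Next $101,000 at 31% = $31,310.00
Next $112,000 at 26% = $29,120.00
Remaining $2,075 at 21% = $435.75
Fee: $59,400.00 + $34,040.00 + $31,310.00 + $29,120.00 + $435.75 = $154,305.75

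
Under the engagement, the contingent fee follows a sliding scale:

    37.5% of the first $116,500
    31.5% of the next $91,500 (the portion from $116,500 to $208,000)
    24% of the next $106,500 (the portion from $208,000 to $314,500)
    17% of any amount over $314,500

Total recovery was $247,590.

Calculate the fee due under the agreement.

$82,011.60

First $116,500 at 37.5% = $43,687.50
Next $91,500 at 31.5% = $28,822.50
Remaining $39,590 at 24% = $9,501.60
Fee: $43,687.50 + $28,822.50 + $9,501.60 = $82,011.60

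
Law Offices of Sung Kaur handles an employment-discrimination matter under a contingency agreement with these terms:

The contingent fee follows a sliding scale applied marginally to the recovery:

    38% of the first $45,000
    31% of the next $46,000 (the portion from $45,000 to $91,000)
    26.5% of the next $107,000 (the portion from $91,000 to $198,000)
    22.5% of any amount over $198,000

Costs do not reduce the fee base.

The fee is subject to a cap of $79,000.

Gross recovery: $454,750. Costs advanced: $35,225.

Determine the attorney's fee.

Fee base is the gross recovery, $454,750; costs are reimbursed separately.
First $45,000 at 38% = $17,100.00
Next $46,000 at 31% = $14,260.00
Next $107,000 at 26.5% = $28,355.00
Remaining $256,750 at 22.5% = $57,768.75
Fee: $17,100.00 + $14,260.00 + $28,355.00 + $57,768.75 = $117,483.75
$117,483.75 exceeds the $79,000 cap, so the fee is capped at $79,000.00.

$79,000.00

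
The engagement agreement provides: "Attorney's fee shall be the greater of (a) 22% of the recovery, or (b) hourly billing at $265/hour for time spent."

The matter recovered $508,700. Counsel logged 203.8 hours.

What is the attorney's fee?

(a) 22% of $508,700 = $111,914.00
(b) 203.8 × $265 = $54,007.00
The greater is (a): $111,914.00.

$111,914.00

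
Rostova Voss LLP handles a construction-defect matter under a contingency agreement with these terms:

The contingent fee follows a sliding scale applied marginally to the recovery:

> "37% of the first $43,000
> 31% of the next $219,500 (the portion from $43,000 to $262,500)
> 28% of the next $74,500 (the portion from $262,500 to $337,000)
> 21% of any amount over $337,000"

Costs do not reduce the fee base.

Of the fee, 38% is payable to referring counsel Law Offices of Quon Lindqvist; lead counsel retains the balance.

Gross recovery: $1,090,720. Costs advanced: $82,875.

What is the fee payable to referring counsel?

$99,976.56

Fee base is the gross recovery, $1,090,720; costs are reimbursed separately.
First $43,000 at 37% = $15,910.00
Next $219,500 at 31% = $68,045.00
Next $74,500 at 28% = $20,860.00
Remaining $753,720 at 21% = $158,281.20
Fee: $15,910.00 + $68,045.00 + $20,860.00 + $158,281.20 = $263,096.20
Referral share: 38% of $263,096.20 = $99,976.56; lead counsel retains $263,096.20 − $99,976.56 = $163,119.64.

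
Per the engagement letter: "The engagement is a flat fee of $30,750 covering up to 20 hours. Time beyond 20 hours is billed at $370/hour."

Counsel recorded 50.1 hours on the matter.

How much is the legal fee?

$41,887.00

Flat fee: $30,750.00
Excess hours: 50.1 − 20 = 30.1
Overrun: 30.1 × $370 = $11,137.00
Total: $30,750.00 + $11,137.00 = $41,887.00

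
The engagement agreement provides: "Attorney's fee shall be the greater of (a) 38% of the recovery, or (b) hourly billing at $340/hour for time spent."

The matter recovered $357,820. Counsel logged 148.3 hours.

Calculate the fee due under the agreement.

$135,971.60

(a) 38% of $357,820 = $135,971.60
(b) 148.3 × $340 = $50,422.00
The greater is (a): $135,971.60.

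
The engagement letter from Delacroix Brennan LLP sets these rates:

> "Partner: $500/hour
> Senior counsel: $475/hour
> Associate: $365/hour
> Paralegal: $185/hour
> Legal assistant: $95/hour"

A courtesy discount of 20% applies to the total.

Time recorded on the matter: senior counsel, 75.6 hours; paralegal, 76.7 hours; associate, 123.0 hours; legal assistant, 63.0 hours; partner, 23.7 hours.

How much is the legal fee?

Partner: 23.7 × $500 = $11,850.00
Senior counsel: 75.6 × $475 = $35,910.00
Associate: 123.0 × $365 = $44,895.00
Paralegal: 76.7 × $185 = $14,189.50
Legal assistant: 63.0 × $95 = $5,985.00
Subtotal: $112,829.50
Less 20% discount: −$22,565.90
Total: $112,829.50 − $22,565.90 = $90,263.60

$90,263.60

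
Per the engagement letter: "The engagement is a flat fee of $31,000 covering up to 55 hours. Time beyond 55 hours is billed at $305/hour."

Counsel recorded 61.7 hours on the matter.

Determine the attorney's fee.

$33,043.50

Flat fee: $31,000.00
Excess hours: 61.7 − 55 = 6.7
Overrun: 6.7 × $305 = $2,043.50
Total: $31,000.00 + $2,043.50 = $33,043.50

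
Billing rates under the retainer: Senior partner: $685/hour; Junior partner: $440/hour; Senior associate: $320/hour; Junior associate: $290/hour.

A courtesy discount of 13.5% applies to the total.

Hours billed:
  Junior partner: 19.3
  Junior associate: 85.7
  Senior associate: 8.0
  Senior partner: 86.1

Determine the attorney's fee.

Senior partner: 86.1 × $685 = $58,978.50
Junior partner: 19.3 × $440 = $8,492.00
Senior associate: 8.0 × $320 = $2,560.00
Junior associate: 85.7 × $290 = $24,853.00
Subtotal: $94,883.50
Less 13.5% discount: −$12,809.27
Total: $94,883.50 − $12,809.27 = $82,074.23

$82,074.23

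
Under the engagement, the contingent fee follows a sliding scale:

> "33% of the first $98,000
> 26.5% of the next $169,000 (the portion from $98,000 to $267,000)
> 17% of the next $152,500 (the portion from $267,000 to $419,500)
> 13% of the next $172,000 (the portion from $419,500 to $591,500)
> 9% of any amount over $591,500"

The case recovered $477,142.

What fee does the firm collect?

First $98,000 at 33% = $32,340.00
Next $169,000 at 26.5% = $44,785.00
Next $152,500 at 17% = $25,925.00
Remaining $57,642 at 13% = $7,493.46
Fee: $32,340.00 + $44,785.00 + $25,925.00 + $7,493.46 = $110,543.46

$110,543.46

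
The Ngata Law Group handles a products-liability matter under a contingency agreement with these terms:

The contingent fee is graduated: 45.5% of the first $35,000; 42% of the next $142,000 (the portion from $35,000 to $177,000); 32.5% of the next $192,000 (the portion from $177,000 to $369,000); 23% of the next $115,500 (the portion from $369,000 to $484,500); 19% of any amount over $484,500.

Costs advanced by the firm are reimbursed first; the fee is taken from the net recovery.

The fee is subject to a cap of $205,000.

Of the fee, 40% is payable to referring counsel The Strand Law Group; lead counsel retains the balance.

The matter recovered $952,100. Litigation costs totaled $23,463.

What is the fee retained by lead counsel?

Fee base (net of costs): $952,100 − $23,463 = $928,637
First $35,000 at 45.5% = $15,925.00
Next $142,000 at 42% = $59,640.00
Next $192,000 at 32.5% = $62,400.00
Next $115,500 at 23% = $26,565.00
Remaining $444,137 at 19% = $84,386.03
Fee: $15,925.00 + $59,640.00 + $62,400.00 + $26,565.00 + $84,386.03 = $248,916.03
$248,916.03 exceeds the $205,000 cap, so the fee is capped at $205,000.00.
Referral share: 40% of $205,000.00 = $82,000.00; lead counsel retains $205,000.00 − $82,000.00 = $123,000.00.

$123,000.00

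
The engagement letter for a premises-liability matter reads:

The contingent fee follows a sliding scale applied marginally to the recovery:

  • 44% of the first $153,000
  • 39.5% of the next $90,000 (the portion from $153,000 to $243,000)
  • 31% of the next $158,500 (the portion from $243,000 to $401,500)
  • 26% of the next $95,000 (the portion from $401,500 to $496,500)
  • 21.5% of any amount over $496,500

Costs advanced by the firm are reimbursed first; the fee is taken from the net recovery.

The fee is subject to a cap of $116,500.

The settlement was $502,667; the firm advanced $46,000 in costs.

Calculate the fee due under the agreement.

Fee base (net of costs): $502,667 − $46,000 = $456,667
First $153,000 at 44% = $67,320.00
Next $90,000 at 39.5% = $35,550.00
Next $158,500 at 31% = $49,135.00
Remaining $55,167 at 26% = $14,343.42
Fee: $67,320.00 + $35,550.00 + $49,135.00 + $14,343.42 = $166,348.42
$166,348.42 exceeds the $116,500 cap, so the fee is capped at $116,500.00.

$116,500.00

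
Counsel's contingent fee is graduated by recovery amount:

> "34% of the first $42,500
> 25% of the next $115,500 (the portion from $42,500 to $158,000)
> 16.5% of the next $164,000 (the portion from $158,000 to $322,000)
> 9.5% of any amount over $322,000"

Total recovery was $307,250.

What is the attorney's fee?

First $42,500 at 34% = $14,450.00
Next $115,500 at 25% = $28,875.00
Remaining $149,250 at 16.5% = $24,626.25
Fee: $14,450.00 + $28,875.00 + $24,626.25 = $67,951.25

$67,951.25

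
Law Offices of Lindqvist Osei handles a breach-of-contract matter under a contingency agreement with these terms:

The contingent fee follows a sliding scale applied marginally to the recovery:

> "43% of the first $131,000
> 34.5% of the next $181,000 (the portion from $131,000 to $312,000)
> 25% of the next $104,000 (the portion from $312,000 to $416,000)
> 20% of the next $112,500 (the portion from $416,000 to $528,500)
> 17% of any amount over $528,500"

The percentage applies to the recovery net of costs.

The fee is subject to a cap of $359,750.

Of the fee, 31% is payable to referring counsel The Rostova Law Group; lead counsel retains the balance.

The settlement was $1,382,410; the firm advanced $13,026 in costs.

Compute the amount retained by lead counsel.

$214,055.44

Fee base (net of costs): $1,382,410 − $13,026 = $1,369,384
First $131,000 at 43% = $56,330.00
Next $181,000 at 34.5% = $62,445.00
Next $104,000 at 25% = $26,000.00
Next $112,500 at 20% = $22,500.00
Remaining $840,884 at 17% = $142,950.28
Fee: $56,330.00 + $62,445.00 + $26,000.00 + $22,500.00 + $142,950.28 = $310,225.28
$310,225.28 is under the $359,750 cap.
Referral share: 31% of $310,225.28 = $96,169.84; lead counsel retains $310,225.28 − $96,169.84 = $214,055.44.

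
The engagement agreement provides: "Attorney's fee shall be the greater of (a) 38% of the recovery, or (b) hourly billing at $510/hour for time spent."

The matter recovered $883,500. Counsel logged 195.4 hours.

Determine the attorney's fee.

(a) 38% of $883,500 = $335,730.00
(b) 195.4 × $510 = $99,654.00
The greater is (a): $335,730.00.

$335,730.00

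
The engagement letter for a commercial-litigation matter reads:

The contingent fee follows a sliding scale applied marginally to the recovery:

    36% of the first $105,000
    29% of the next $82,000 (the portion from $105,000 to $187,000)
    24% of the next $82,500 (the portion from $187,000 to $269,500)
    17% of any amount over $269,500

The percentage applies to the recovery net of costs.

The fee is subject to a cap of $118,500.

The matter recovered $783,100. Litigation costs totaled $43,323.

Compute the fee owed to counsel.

Fee base (net of costs): $783,100 − $43,323 = $739,777
First $105,000 at 36% = $37,800.00
Next $82,000 at 29% = $23,780.00
Next $82,500 at 24% = $19,800.00
Remaining $470,277 at 17% = $79,947.09
Fee: $37,800.00 + $23,780.00 + $19,800.00 + $79,947.09 = $161,327.09
$161,327.09 exceeds the $118,500 cap, so the fee is capped at $118,500.00.

$118,500.00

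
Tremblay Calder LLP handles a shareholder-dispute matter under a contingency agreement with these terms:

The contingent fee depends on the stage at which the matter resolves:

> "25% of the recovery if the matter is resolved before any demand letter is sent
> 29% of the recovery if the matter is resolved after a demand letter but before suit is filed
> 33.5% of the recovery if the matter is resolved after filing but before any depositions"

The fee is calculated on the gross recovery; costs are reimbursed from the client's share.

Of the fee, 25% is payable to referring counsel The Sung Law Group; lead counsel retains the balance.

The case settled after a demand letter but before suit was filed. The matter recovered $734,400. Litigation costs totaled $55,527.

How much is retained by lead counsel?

Fee base is the gross recovery, $734,400; costs are reimbursed separately.
The matter settled after a demand letter but before suit was filed, so the 29% rate applies.
$734,400 × 29% = $212,976.00
Referral share: 25% of $212,976.00 = $53,244.00; lead counsel retains $212,976.00 − $53,244.00 = $159,732.00.

$159,732.00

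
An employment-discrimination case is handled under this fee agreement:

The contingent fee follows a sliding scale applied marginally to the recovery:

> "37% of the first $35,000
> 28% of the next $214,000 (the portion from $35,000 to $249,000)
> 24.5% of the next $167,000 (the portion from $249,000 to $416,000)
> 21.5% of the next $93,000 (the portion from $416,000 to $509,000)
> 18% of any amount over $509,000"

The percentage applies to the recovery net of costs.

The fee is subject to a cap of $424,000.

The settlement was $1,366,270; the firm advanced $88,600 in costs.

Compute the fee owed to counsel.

$272,140.60

Fee base (net of costs): $1,366,270 − $88,600 = $1,277,670
First $35,000 at 37% = $12,950.00
Next $214,000 at 28% = $59,920.00
Next $167,000 at 24.5% = $40,915.00
Next $93,000 at 21.5% = $19,995.00
Remaining $768,670 at 18% = $138,360.60
Fee: $12,950.00 + $59,920.00 + $40,915.00 + $19,995.00 + $138,360.60 = $272,140.60
$272,140.60 is under the $424,000 cap.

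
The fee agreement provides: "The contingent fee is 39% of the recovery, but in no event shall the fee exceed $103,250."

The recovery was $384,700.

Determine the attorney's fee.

$103,250.00

39% of $384,700 = $150,033.00
That exceeds the $103,250 cap, so the fee is capped at $103,250.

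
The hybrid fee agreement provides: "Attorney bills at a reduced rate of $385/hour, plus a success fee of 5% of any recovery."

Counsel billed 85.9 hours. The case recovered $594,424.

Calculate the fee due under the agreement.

$62,792.70

Hourly: 85.9 × $385 = $33,071.50
Success fee: 5% of $594,424 = $29,721.20
Total: $33,071.50 + $29,721.20 = $62,792.70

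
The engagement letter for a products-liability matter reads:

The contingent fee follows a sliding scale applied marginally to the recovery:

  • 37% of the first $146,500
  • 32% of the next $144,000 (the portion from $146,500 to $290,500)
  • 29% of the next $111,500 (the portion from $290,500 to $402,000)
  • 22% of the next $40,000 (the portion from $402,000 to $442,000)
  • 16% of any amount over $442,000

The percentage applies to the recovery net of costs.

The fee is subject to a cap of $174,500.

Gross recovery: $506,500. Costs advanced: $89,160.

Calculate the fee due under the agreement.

Fee base (net of costs): $506,500 − $89,160 = $417,340
First $146,500 at 37% = $54,205.00
Next $144,000 at 32% = $46,080.00
Next $111,500 at 29% = $32,335.00
Remaining $15,340 at 22% = $3,374.80
Fee: $54,205.00 + $46,080.00 + $32,335.00 + $3,374.80 = $135,994.80
$135,994.80 is under the $174,500 cap.

$135,994.80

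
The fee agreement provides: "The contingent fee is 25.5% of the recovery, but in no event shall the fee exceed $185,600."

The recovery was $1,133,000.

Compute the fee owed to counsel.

$185,600.00

25.5% of $1,133,000 = $288,915.00
That exceeds the $185,600 cap, so the fee is capped at $185,600.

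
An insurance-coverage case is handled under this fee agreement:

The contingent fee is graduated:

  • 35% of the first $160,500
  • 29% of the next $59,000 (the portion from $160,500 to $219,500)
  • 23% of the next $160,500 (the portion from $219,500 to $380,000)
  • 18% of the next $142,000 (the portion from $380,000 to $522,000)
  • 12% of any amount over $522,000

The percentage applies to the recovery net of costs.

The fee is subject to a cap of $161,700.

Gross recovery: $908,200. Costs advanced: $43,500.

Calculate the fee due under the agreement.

$161,700.00

Fee base (net of costs): $908,200 − $43,500 = $864,700
First $160,500 at 35% = $56,175.00
Next $59,000 at 29% = $17,110.00
Next $160,500 at 23% = $36,915.00
Next $142,000 at 18% = $25,560.00
Remaining $342,700 at 12% = $41,124.00
Fee: $56,175.00 + $17,110.00 + $36,915.00 + $25,560.00 + $41,124.00 = $176,884.00
$176,884.00 exceeds the $161,700 cap, so the fee is capped at $161,700.00.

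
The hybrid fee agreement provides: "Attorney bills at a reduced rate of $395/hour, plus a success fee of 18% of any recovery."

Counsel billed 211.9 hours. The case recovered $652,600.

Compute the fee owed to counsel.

$201,168.50

Hourly: 211.9 × $395 = $83,700.50
Success fee: 18% of $652,600 = $117,468.00
Total: $83,700.50 + $117,468.00 = $201,168.50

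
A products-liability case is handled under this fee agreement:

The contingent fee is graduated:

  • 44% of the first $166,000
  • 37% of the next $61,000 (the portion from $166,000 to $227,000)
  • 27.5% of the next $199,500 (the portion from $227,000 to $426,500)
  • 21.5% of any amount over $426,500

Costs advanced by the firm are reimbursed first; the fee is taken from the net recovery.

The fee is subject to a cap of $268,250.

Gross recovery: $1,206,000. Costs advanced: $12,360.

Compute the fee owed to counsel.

$268,250.00

Fee base (net of costs): $1,206,000 − $12,360 = $1,193,640
First $166,000 at 44% = $73,040.00
Next $61,000 at 37% = $22,570.00
Next $199,500 at 27.5% = $54,862.50
Remaining $767,140 at 21.5% = $164,935.10
Fee: $73,040.00 + $22,570.00 + $54,862.50 + $164,935.10 = $315,407.60
$315,407.60 exceeds the $268,250 cap, so the fee is capped at $268,250.00.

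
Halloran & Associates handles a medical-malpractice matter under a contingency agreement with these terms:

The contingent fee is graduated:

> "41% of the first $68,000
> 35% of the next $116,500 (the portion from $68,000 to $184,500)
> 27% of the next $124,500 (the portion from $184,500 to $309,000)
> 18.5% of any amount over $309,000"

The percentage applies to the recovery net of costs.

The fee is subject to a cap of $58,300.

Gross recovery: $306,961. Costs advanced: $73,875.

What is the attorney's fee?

Fee base (net of costs): $306,961 − $73,875 = $233,086
First $68,000 at 41% = $27,880.00
Next $116,500 at 35% = $40,775.00
Remaining $48,586 at 27% = $13,118.22
Fee: $27,880.00 + $40,775.00 + $13,118.22 = $81,773.22
$81,773.22 exceeds the $58,300 cap, so the fee is capped at $58,300.00.

$58,300.00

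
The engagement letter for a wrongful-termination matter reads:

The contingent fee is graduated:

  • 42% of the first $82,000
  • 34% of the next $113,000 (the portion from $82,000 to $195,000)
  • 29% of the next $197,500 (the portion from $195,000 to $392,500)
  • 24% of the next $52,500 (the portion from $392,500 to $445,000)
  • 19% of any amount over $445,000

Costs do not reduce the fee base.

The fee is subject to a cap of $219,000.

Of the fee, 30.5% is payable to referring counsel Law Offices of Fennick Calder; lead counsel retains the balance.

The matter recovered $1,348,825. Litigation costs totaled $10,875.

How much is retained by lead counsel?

Fee base is the gross recovery, $1,348,825; costs are reimbursed separately.
First $82,000 at 42% = $34,440.00
Next $113,000 at 34% = $38,420.00
Next $197,500 at 29% = $57,275.00
Next $52,500 at 24% = $12,600.00
Remaining $903,825 at 19% = $171,726.75
Fee: $34,440.00 + $38,420.00 + $57,275.00 + $12,600.00 + $171,726.75 = $314,461.75
$314,461.75 exceeds the $219,000 cap, so the fee is capped at $219,000.00.
Referral share: 30.5% of $219,000.00 = $66,795.00; lead counsel retains $219,000.00 − $66,795.00 = $152,205.00.

$152,205.00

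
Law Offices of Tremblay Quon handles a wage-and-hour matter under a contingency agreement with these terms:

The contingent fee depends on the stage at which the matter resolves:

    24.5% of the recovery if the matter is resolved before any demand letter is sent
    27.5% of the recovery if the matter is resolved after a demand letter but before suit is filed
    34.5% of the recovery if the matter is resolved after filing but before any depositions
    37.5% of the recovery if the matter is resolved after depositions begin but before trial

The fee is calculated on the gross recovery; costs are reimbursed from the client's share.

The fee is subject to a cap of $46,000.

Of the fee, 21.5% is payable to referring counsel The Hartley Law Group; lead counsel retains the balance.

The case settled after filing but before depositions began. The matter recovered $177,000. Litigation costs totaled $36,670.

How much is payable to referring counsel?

$9,890.00

Fee base is the gross recovery, $177,000; costs are reimbursed separately.
The matter settled after filing but before depositions began, so the 34.5% rate applies.
$177,000 × 34.5% = $61,065.00
$61,065.00 exceeds the $46,000 cap, so the fee is capped at $46,000.00.
Referral share: 21.5% of $46,000.00 = $9,890.00; lead counsel retains $46,000.00 − $9,890.00 = $36,110.00.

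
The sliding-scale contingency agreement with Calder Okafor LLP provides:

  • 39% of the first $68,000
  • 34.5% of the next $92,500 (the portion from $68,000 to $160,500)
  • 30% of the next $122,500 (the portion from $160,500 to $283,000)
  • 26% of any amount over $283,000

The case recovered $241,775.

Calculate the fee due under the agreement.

First $68,000 at 39% = $26,520.00
Next $92,500 at 34.5% = $31,912.50
Remaining $81,275 at 30% = $24,382.50
Fee: $26,520.00 + $31,912.50 + $24,382.50 = $82,815.00

$82,815.00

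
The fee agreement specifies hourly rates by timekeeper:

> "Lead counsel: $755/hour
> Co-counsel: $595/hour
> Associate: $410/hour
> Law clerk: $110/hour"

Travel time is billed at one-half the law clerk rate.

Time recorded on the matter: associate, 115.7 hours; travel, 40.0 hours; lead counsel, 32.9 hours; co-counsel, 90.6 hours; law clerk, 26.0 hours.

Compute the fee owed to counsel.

$131,243.50

Lead counsel: 32.9 × $755 = $24,839.50
Co-counsel: 90.6 × $595 = $53,907.00
Associate: 115.7 × $410 = $47,437.00
Law clerk: 26.0 × $110 = $2,860.00
Subtotal: $24,839.50 + $53,907.00 + $47,437.00 + $2,860.00 = $129,043.50
Travel: 40.0 × ($110 ÷ 2) = 40.0 × $55.00 = $2,200.00
Total: $129,043.50 + $2,200.00 = $131,243.50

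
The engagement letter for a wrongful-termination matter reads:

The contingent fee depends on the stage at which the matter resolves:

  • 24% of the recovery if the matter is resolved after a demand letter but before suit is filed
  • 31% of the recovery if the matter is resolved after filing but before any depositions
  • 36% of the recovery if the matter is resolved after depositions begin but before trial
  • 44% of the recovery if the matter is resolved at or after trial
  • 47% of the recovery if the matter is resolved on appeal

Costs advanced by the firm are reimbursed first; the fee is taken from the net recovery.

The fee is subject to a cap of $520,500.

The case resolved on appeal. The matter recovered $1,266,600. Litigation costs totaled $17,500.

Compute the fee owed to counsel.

Fee base (net of costs): $1,266,600 − $17,500 = $1,249,100
The matter resolved on appeal, so the 47% rate applies.
$1,249,100 × 47% = $587,077.00
$587,077.00 exceeds the $520,500 cap, so the fee is capped at $520,500.00.

$520,500.00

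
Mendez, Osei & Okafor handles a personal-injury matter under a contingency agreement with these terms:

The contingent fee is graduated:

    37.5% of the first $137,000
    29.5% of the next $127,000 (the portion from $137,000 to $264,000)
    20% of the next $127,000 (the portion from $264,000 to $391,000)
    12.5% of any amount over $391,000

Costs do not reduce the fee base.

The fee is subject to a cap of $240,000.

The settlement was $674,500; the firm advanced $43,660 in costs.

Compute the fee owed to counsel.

$149,677.50

Fee base is the gross recovery, $674,500; costs are reimbursed separately.
First $137,000 at 37.5% = $51,375.00
Next $127,000 at 29.5% = $37,465.00
Next $127,000 at 20% = $25,400.00
Remaining $283,500 at 12.5% = $35,437.50
Fee: $51,375.00 + $37,465.00 + $25,400.00 + $35,437.50 = $149,677.50
$149,677.50 is under the $240,000 cap.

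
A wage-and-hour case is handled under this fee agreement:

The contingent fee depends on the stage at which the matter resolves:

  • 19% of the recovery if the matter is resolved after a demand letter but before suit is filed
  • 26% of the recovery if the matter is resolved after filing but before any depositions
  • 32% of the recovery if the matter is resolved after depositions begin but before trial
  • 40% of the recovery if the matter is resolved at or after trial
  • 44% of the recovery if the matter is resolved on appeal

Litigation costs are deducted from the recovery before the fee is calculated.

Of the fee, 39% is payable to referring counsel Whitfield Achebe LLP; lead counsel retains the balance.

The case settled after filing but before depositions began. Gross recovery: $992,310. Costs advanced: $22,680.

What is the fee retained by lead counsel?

$153,783.32

Fee base (net of costs): $992,310 − $22,680 = $969,630
The matter settled after filing but before depositions began, so the 26% rate applies.
$969,630 × 26% = $252,103.80
Referral share: 39% of $252,103.80 = $98,320.48; lead counsel retains $252,103.80 − $98,320.48 = $153,783.32.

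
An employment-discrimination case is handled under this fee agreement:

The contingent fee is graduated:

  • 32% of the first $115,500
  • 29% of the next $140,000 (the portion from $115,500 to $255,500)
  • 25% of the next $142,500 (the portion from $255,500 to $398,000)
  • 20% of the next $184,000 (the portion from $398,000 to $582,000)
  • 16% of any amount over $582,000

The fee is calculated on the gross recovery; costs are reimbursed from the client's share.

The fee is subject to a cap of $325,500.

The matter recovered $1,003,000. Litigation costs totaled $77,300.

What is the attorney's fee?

Fee base is the gross recovery, $1,003,000; costs are reimbursed separately.
First $115,500 at 32% = $36,960.00
Next $140,000 at 29% = $40,600.00
Next $142,500 at 25% = $35,625.00
Next $184,000 at 20% = $36,800.00
Remaining $421,000 at 16% = $67,360.00
Fee: $36,960.00 + $40,600.00 + $35,625.00 + $36,800.00 + $67,360.00 = $217,345.00
$217,345.00 is under the $325,500 cap.

$217,345.00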